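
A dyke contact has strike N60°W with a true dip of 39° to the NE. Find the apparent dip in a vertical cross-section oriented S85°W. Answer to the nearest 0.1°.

Angle between strike (N60°W) and section (S85°W): β = 35°.
tan(apparent dip) = tan 39° · sin 35° = 0.4645
apparent dip = arctan 0.4645 = 24.91°

24.9°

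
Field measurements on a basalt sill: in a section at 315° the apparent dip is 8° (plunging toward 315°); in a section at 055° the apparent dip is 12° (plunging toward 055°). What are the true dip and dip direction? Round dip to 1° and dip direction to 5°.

true dip 16°, dip direction 015°

Represent each trace as a vector plunging at its apparent dip toward its trend (east-north-up frame): v₁ = (-0.700, 0.700, -0.139), v₂ = (0.801, 0.561, -0.208).
Cross product v₁ × v₂ gives the pole to the plane: n ∝ (0.068, 0.257, 0.954).
True dip = arccos(n_z / |n|) = arccos(0.9633) = 15.6°.
Dip direction = atan2(0.068, 0.257) = 15° (azimuth of n's horizontal projection).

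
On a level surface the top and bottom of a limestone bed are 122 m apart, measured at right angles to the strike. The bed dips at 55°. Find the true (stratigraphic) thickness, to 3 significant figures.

99.9 m

True thickness t = w · sin(dip) = 122 × sin 55°
t = 122 × 0.8192 = 99.937 m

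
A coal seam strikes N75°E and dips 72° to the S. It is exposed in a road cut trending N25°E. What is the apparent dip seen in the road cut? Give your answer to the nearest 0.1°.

67.0°

The section lies 50° from the strike.
tan(apparent dip) = tan 72° · sin 50° = 2.3576
α = arctan(2.3576) = 67.02°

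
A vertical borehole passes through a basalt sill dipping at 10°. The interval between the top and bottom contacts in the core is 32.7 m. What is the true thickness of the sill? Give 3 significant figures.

32.2 m

True thickness t = h · cos(dip) = 32.7 × cos 10°
t = 32.7 × 0.9848 = 32.203 m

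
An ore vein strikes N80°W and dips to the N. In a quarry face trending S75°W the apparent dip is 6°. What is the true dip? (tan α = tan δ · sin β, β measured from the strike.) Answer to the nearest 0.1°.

β = acute angle between strike N80°W and section S75°W = 25°.
tan δ = tan α / sin β = tan 6° / sin 25° = 0.1051 / 0.4226 = 0.2487
δ = arctan(0.2487) = 13.97°

14.0°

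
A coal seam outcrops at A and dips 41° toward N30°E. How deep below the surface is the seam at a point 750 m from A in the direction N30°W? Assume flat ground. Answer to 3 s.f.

326 m

The hole lies 60° from the dip direction, so the down-dip offset is 750 × cos 60° = 375.00 m.
Depth = down-dip offset × tan(dip) = 375.00 × tan 41° = 375.00 × 0.8693
Depth = 325.98 m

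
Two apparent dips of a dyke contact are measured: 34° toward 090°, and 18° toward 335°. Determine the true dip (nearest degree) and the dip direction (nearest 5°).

Each apparent-dip line lies in the plane. As unit vectors (x east, y north, z up), v₁ plunges 34°→090° and v₂ plunges 18°→335°.
n = v₁ × v₂ = (0.482, 0.481, 0.715) (taken with n_z > 0).
Dip δ = arctan(|n_h|/n_z) = arctan(0.681/0.715) = 43.6°.
Dip direction = azimuth of (n_x, n_y) = atan2(0.482, 0.481) = 45°.

true dip 44°, dip direction 045°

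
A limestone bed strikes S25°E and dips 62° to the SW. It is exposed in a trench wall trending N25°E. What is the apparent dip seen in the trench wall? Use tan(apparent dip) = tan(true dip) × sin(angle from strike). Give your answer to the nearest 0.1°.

55.2°

Angle between strike (S25°E) and section (N25°E): β = 50°.
tan α = tan 62° × sin 50° = 1.8807 × 0.7660 = 1.4407
α = arctan(1.4407) = 55.24°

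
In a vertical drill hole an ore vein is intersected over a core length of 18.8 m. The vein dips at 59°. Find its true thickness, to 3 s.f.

True thickness t = h · cos(dip) = 18.8 × cos 59°
t = 18.8 × 0.5150 = 9.683 m

9.68 m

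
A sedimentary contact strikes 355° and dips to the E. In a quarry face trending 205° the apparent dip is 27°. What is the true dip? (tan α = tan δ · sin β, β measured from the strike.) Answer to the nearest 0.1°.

The section is 30° from the strike.
tan(true dip) = tan 27° / sin 30° = 1.0191
true dip = arctan 1.0191 = 45.54°

45.5°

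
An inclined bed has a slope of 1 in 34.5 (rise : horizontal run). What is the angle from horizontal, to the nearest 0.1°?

tan θ = 1/34.5 = 0.0290
θ = arctan(0.0290) = 1.66°

1.7°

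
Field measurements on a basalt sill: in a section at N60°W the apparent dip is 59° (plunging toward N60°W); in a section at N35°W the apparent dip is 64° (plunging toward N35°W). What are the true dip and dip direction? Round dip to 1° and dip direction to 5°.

The two traces are lines in the plane: v₁ = (sin 300°·cos 59°, cos 300°·cos 59°, −sin 59°), v₂ = (sin 325°·cos 64°, cos 325°·cos 64°, −sin 64°).
The plane normal is n = v₁ × v₂ ∝ (-0.076, 0.185, 0.095).
tan δ = √(n_x²+n_y²)/n_z = 0.200/0.095, so δ = 64.5°.
Dip direction = azimuth of (n_x, n_y) = atan2(-0.076, 0.185) = 338°.

true dip 65°, dip direction 340°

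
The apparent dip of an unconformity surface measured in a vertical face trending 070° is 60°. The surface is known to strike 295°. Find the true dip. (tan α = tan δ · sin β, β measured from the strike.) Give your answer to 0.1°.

The section is 45° from the strike.
tan(true dip) = tan 60° / sin 45° = 2.4495
δ = arctan(2.4495) = 67.79°

67.8°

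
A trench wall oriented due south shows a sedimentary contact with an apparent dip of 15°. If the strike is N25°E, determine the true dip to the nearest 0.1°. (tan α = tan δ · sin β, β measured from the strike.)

β = acute angle between strike N25°E and section due south = 25°.
tan(true dip) = tan 15° / sin 25° = 0.6340
true dip = arctan 0.6340 = 32.38°

32.4°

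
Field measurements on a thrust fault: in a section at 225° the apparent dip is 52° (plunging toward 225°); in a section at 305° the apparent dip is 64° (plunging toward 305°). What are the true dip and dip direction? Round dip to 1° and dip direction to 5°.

true dip 66°, dip direction 280°

The two traces are lines in the plane: v₁ = (sin 225°·cos 52°, cos 225°·cos 52°, −sin 52°), v₂ = (sin 305°·cos 64°, cos 305°·cos 64°, −sin 64°).
n = v₁ × v₂ = (-0.589, 0.108, 0.266) (taken with n_z > 0).
Dip δ = arctan(|n_h|/n_z) = arctan(0.599/0.266) = 66.1°.
Dip direction = atan2(-0.589, 0.108) = 280° (azimuth of n's horizontal projection).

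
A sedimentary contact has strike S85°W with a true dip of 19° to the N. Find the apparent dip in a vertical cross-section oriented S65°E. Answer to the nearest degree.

The strike is S85°W and the section trends S65°E; the acute angle between them is β = 30°.
tan α = tan 19° × sin 30° = 0.3443 × 0.5000 = 0.1722
apparent dip = arctan 0.1722 = 9.77°

10°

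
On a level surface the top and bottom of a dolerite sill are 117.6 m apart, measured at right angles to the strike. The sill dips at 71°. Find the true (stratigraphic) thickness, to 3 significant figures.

True thickness t = w · sin(dip) = 117.6 × sin 71°
t = 117.6 × 0.9455 = 111.193 m

111 m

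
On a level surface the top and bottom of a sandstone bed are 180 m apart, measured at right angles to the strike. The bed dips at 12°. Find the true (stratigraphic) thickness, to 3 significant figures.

37.4 m

True thickness t = w · sin(dip) = 180 × sin 12°
t = 180 × 0.2079 = 37.424 m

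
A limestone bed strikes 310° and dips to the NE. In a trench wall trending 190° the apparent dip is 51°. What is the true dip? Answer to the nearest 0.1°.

55.0°

β = acute angle between strike 310° and section 190° = 60°.
tan(true dip) = tan 51° / sin 60° = 1.4259
true dip = arctan 1.4259 = 54.96°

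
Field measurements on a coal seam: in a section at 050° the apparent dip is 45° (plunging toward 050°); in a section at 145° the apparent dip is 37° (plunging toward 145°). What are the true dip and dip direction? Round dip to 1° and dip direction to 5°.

Each apparent-dip line lies in the plane. As unit vectors (x east, y north, z up), v₁ plunges 45°→050° and v₂ plunges 37°→145°.
The plane normal is n = v₁ × v₂ ∝ (0.736, -0.002, 0.563).
True dip = arccos(n_z / |n|) = arccos(0.6072) = 52.6°.
The horizontal component of n points toward azimuth atan2(n_x, n_y) = 90°, the dip direction.

true dip 53°, dip direction 090°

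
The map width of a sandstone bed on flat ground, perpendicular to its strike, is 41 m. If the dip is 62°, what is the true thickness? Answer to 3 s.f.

True thickness t = w · sin(dip) = 41 × sin 62°
t = 41 × 0.8829 = 36.201 m

36.2 m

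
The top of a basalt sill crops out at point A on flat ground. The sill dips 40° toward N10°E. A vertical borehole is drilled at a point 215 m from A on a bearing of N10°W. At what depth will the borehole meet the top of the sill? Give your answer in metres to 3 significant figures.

The hole lies 20° from the dip direction, so the down-dip offset is 215 × cos 20° = 202.03 m.
Depth = down-dip offset × tan(dip) = 202.03 × tan 40° = 202.03 × 0.8391
Depth = 169.53 m

170 m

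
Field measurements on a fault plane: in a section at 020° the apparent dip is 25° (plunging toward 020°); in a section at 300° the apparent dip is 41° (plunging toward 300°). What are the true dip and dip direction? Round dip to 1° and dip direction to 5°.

Each apparent-dip line lies in the plane. As unit vectors (x east, y north, z up), v₁ plunges 25°→020° and v₂ plunges 41°→300°.
The plane normal is n = v₁ × v₂ ∝ (-0.399, 0.480, 0.674).
True dip = arccos(n_z / |n|) = arccos(0.7336) = 42.8°.
The horizontal component of n points toward azimuth atan2(n_x, n_y) = 320°, the dip direction.

true dip 43°, dip direction 320°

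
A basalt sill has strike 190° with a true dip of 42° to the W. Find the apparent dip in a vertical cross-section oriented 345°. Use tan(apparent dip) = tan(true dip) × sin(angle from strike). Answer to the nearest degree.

21°

The section lies 25° from the strike.
tan α = tan 42° × sin 25° = 0.9004 × 0.4226 = 0.3805
apparent dip = arctan 0.3805 = 20.83°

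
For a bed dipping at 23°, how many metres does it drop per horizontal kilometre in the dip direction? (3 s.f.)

drop per km = 1000 × tan 23° = 1000 × 0.4245

424 m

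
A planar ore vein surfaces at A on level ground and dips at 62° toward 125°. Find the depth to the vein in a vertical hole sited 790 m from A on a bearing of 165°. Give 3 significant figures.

1140 m

The hole lies 40° from the dip direction, so the down-dip offset is 790 × cos 40° = 605.18 m.
Depth = down-dip offset × tan(dip) = 605.18 × tan 62° = 605.18 × 1.8807
Depth = 1138.17 m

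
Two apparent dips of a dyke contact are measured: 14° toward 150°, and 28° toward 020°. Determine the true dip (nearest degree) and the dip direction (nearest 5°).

Represent each trace as a vector plunging at its apparent dip toward its trend (east-north-up frame): v₁ = (0.485, -0.840, -0.242), v₂ = (0.302, 0.830, -0.469).
n = v₁ × v₂ = (0.595, 0.155, 0.656) (taken with n_z > 0).
True dip = arccos(n_z / |n|) = arccos(0.7297) = 43.1°.
The horizontal component of n points toward azimuth atan2(n_x, n_y) = 75°, the dip direction.

true dip 43°, dip direction 075°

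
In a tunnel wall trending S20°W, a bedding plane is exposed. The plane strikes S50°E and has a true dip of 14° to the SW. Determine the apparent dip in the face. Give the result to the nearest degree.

The strike is S50°E and the section trends S20°W; the acute angle between them is β = 70°.
tan(apparent dip) = tan 14° · sin 70° = 0.2343
α = arctan(0.2343) = 13.19°

13°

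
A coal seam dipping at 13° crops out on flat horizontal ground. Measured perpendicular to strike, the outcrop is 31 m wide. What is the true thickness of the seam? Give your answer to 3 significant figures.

6.97 m

True thickness t = w · sin(dip) = 31 × sin 13°
t = 31 × 0.2250 = 6.973 m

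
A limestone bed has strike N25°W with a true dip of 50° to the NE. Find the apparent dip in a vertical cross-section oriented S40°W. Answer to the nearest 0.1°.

47.2°

The section lies 65° from the strike.
tan α = tan 50° × sin 65° = 1.1918 × 0.9063 = 1.0801
apparent dip = arctan 1.0801 = 47.21°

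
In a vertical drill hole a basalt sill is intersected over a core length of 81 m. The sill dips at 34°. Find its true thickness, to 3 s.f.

True thickness t = h · cos(dip) = 81 × cos 34°
t = 81 × 0.8290 = 67.152 m

67.2 m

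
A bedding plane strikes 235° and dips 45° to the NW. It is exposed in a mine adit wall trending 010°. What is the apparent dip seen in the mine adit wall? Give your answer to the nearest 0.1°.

35.3°

The strike is 235° and the section trends 010°; the acute angle between them is β = 45°.
tan α = tan 45° × sin 45° = 1.0000 × 0.7071 = 0.7071
α = arctan(0.7071) = 35.26°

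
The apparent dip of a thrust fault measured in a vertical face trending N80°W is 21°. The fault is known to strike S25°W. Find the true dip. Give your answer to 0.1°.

The section is 75° from the strike.
tan(true dip) = tan 21° / sin 75° = 0.3974
true dip = arctan 0.3974 = 21.67°

21.7°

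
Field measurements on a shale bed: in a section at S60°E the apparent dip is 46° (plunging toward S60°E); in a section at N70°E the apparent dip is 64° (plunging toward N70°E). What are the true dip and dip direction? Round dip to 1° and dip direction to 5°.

Represent each trace as a vector plunging at its apparent dip toward its trend (east-north-up frame): v₁ = (0.602, -0.347, -0.719), v₂ = (0.412, 0.150, -0.899).
Cross product v₁ × v₂ gives the pole to the plane: n ∝ (0.420, 0.244, 0.233).
True dip = arccos(n_z / |n|) = arccos(0.4328) = 64.4°.
Dip direction = atan2(0.420, 0.244) = 60° (azimuth of n's horizontal projection).

true dip 64°, dip direction 060°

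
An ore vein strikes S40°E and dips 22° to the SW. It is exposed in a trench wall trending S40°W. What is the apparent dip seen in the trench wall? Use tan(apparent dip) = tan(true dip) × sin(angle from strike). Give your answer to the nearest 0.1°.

21.7°

The section lies 80° from the strike.
tan(apparent dip) = tan 22° · sin 80° = 0.3979
α = arctan(0.3979) = 21.70°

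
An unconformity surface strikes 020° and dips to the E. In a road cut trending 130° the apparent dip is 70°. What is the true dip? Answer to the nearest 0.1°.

71.1°

The section is 70° from the strike.
tan(true dip) = tan 70° / sin 70° = 2.9238
δ = arctan(2.9238) = 71.12°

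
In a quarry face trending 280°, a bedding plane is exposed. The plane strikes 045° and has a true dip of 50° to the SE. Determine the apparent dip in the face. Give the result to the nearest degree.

44°

Angle between strike (045°) and section (280°): β = 55°.
tan(apparent dip) = tan 50° · sin 55° = 0.9762
α = arctan(0.9762) = 44.31°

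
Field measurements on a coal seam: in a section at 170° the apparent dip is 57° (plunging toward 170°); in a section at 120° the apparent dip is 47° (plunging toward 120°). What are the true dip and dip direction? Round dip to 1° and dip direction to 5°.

true dip 57°, dip direction 165°

The two traces are lines in the plane: v₁ = (sin 170°·cos 57°, cos 170°·cos 57°, −sin 57°), v₂ = (sin 120°·cos 47°, cos 120°·cos 47°, −sin 47°).
The plane normal is n = v₁ × v₂ ∝ (0.106, -0.426, 0.285).
Dip δ = arctan(|n_h|/n_z) = arctan(0.439/0.285) = 57.1°.
The horizontal component of n points toward azimuth atan2(n_x, n_y) = 166°, the dip direction.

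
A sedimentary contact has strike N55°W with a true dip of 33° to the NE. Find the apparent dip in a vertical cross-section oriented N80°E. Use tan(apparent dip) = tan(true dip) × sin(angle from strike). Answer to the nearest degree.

The section lies 45° from the strike.
tan α = tan 33° × sin 45° = 0.6494 × 0.7071 = 0.4592
apparent dip = arctan 0.4592 = 24.66°

25°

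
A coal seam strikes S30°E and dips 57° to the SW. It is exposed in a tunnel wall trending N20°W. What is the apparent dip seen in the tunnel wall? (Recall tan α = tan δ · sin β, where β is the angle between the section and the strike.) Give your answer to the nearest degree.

The section lies 10° from the strike.
tan(apparent dip) = tan 57° · sin 10° = 0.2674
α = arctan(0.2674) = 14.97°

15°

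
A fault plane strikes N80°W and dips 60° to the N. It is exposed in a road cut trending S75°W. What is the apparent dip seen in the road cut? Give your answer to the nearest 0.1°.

36.2°

The strike is N80°W and the section trends S75°W; the acute angle between them is β = 25°.
tan α = tan 60° × sin 25° = 1.7321 × 0.4226 = 0.7320
apparent dip = arctan 0.7320 = 36.20°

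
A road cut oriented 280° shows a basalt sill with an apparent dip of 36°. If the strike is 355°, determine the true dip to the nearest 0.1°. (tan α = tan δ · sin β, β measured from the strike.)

The section is 75° from the strike.
tan(true dip) = tan 36° / sin 75° = 0.7522
δ = arctan(0.7522) = 36.95°

36.9°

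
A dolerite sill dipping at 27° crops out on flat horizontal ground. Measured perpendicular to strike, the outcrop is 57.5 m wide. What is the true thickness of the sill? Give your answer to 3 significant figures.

26.1 m

True thickness t = w · sin(dip) = 57.5 × sin 27°
t = 57.5 × 0.4540 = 26.104 m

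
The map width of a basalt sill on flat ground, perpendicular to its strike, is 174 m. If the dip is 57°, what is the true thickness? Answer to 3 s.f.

146 m

True thickness t = w · sin(dip) = 174 × sin 57°
t = 174 × 0.8387 = 145.929 m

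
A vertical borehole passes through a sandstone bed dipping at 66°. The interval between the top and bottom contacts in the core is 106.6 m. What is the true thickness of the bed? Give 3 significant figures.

True thickness t = h · cos(dip) = 106.6 × cos 66°
t = 106.6 × 0.4067 = 43.358 m

43.4 m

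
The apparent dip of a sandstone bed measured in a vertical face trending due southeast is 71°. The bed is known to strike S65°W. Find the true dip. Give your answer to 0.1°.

72.1°

β = acute angle between strike S65°W and section due southeast = 70°.
tan(true dip) = tan 71° / sin 70° = 3.0906
δ = arctan(3.0906) = 72.07°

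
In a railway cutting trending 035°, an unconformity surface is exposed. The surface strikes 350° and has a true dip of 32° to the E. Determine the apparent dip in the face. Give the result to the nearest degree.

Angle between strike (350°) and section (035°): β = 45°.
tan α = tan 32° × sin 45° = 0.6249 × 0.7071 = 0.4418
α = arctan(0.4418) = 23.84°

24°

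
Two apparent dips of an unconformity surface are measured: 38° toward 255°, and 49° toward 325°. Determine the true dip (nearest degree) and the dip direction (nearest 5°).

Represent each trace as a vector plunging at its apparent dip toward its trend (east-north-up frame): v₁ = (-0.761, -0.204, -0.616), v₂ = (-0.376, 0.537, -0.755).
The plane normal is n = v₁ × v₂ ∝ (-0.485, 0.343, 0.486).
tan δ = √(n_x²+n_y²)/n_z = 0.594/0.486, so δ = 50.7°.
Dip direction = atan2(-0.485, 0.343) = 305° (azimuth of n's horizontal projection).

true dip 51°, dip direction 305°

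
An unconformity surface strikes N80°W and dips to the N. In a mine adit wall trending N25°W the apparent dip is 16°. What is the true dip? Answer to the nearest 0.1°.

19.3°

The section is 55° from the strike.
tan(true dip) = tan 16° / sin 55° = 0.3501
true dip = arctan 0.3501 = 19.29°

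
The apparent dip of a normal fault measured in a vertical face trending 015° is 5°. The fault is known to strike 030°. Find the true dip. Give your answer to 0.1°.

18.7°

The section is 15° from the strike.
tan(true dip) = tan 5° / sin 15° = 0.3380
true dip = arctan 0.3380 = 18.68°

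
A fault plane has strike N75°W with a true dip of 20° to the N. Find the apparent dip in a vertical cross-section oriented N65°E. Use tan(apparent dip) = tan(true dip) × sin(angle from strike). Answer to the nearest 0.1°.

The strike is N75°W and the section trends N65°E; the acute angle between them is β = 40°.
tan α = tan 20° × sin 40° = 0.3640 × 0.6428 = 0.2340
α = arctan(0.2340) = 13.17°

13.2°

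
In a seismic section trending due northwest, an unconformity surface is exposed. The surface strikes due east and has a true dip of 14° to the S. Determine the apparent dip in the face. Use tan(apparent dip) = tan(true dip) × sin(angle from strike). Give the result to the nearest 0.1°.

10.0°

Angle between strike (due east) and section (due northwest): β = 45°.
tan(apparent dip) = tan 14° · sin 45° = 0.1763
α = arctan(0.1763) = 10.00°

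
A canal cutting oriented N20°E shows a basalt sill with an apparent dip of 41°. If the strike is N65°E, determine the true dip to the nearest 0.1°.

50.9°

β = acute angle between strike N65°E and section N20°E = 45°.
tan(true dip) = tan 41° / sin 45° = 1.2294
δ = arctan(1.2294) = 50.87°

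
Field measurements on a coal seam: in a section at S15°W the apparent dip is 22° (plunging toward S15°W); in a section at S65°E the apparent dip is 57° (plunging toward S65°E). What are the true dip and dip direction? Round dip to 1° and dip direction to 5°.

Represent each trace as a vector plunging at its apparent dip toward its trend (east-north-up frame): v₁ = (-0.240, -0.896, -0.375), v₂ = (0.494, -0.230, -0.839).
Cross product v₁ × v₂ gives the pole to the plane: n ∝ (0.665, -0.386, 0.497).
tan δ = √(n_x²+n_y²)/n_z = 0.769/0.497, so δ = 57.1°.
Dip direction = azimuth of (n_x, n_y) = atan2(0.665, -0.386) = 120°.

true dip 57°, dip direction 120°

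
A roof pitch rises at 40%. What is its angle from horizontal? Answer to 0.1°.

tan θ = 40/100 = 0.4000
θ = arctan(0.4000) = 21.80°

21.8°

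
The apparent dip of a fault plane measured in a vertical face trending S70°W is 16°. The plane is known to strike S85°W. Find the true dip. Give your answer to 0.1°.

The section is 15° from the strike.
tan δ = tan α / sin β = tan 16° / sin 15° = 0.2867 / 0.2588 = 1.1079
true dip = arctan 1.1079 = 47.93°

47.9°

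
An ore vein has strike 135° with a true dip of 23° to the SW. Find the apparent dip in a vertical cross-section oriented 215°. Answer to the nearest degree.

23°

The strike is 135° and the section trends 215°; the acute angle between them is β = 80°.
tan α = tan 23° × sin 80° = 0.4245 × 0.9848 = 0.4180
apparent dip = arctan 0.4180 = 22.69°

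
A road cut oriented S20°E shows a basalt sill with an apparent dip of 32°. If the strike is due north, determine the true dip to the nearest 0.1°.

61.3°

The section is 20° from the strike.
tan(true dip) = tan 32° / sin 20° = 1.8270
true dip = arctan 1.8270 = 61.31°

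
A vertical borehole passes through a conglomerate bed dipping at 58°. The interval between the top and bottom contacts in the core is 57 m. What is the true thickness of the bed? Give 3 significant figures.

True thickness t = h · cos(dip) = 57 × cos 58°
t = 57 × 0.5299 = 30.205 m

30.2 m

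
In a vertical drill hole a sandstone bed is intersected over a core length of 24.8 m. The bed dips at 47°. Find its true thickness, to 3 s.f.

True thickness t = h · cos(dip) = 24.8 × cos 47°
t = 24.8 × 0.6820 = 16.914 m

16.9 m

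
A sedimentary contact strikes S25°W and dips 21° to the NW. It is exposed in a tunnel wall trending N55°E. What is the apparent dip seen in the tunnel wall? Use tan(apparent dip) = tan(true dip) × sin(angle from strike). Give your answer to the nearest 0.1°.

Angle between strike (S25°W) and section (N55°E): β = 30°.
tan α = tan 21° × sin 30° = 0.3839 × 0.5000 = 0.1919
apparent dip = arctan 0.1919 = 10.86°

10.9°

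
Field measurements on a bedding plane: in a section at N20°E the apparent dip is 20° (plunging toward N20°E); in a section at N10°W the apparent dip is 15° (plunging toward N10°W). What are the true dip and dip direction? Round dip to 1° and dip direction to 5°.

Represent each trace as a vector plunging at its apparent dip toward its trend (east-north-up frame): v₁ = (0.321, 0.883, -0.342), v₂ = (-0.168, 0.951, -0.259).
The plane normal is n = v₁ × v₂ ∝ (0.097, 0.141, 0.454).
Dip δ = arctan(|n_h|/n_z) = arctan(0.171/0.454) = 20.6°.
Dip direction = atan2(0.097, 0.141) = 35° (azimuth of n's horizontal projection).

true dip 21°, dip direction 035°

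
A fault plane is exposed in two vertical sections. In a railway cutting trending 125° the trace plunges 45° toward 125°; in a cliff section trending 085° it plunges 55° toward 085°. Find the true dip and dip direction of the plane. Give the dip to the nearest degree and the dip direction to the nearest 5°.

true dip 55°, dip direction 080°

The two traces are lines in the plane: v₁ = (sin 125°·cos 45°, cos 125°·cos 45°, −sin 45°), v₂ = (sin 85°·cos 55°, cos 85°·cos 55°, −sin 55°).
The plane normal is n = v₁ × v₂ ∝ (0.368, 0.070, 0.261).
True dip = arccos(n_z / |n|) = arccos(0.5716) = 55.1°.
Dip direction = atan2(0.368, 0.070) = 79° (azimuth of n's horizontal projection).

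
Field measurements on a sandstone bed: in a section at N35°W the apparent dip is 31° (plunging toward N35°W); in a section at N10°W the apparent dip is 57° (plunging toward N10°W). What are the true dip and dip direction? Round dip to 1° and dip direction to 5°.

The two traces are lines in the plane: v₁ = (sin 325°·cos 31°, cos 325°·cos 31°, −sin 31°), v₂ = (sin 350°·cos 57°, cos 350°·cos 57°, −sin 57°).
n = v₁ × v₂ = (0.313, 0.364, 0.197) (taken with n_z > 0).
True dip = arccos(n_z / |n|) = arccos(0.3805) = 67.6°.
Dip direction = atan2(0.313, 0.364) = 41° (azimuth of n's horizontal projection).

true dip 68°, dip direction 040°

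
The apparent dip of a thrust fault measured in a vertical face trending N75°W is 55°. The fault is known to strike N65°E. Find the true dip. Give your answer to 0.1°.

65.8°

The section is 40° from the strike.
tan δ = tan α / sin β = tan 55° / sin 40° = 1.4281 / 0.6428 = 2.2218
true dip = arctan 2.2218 = 65.77°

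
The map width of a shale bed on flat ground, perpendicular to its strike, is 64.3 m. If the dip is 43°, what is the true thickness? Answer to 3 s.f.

True thickness t = w · sin(dip) = 64.3 × sin 43°
t = 64.3 × 0.6820 = 43.852 m

43.9 m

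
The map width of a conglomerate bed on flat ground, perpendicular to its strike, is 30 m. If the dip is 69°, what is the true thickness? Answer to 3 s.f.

True thickness t = w · sin(dip) = 30 × sin 69°
t = 30 × 0.9336 = 28.007 m

28.0 m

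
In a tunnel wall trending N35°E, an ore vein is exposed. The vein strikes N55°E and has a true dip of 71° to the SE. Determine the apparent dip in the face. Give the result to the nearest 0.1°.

The section lies 20° from the strike.
tan α = tan 71° × sin 20° = 2.9042 × 0.3420 = 0.9933
apparent dip = arctan 0.9933 = 44.81°

44.8°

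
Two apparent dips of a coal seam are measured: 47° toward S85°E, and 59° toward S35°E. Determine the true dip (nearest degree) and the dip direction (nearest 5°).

Represent each trace as a vector plunging at its apparent dip toward its trend (east-north-up frame): v₁ = (0.679, -0.059, -0.731), v₂ = (0.295, -0.422, -0.857).
n = v₁ × v₂ = (0.258, -0.366, 0.269) (taken with n_z > 0).
Dip δ = arctan(|n_h|/n_z) = arctan(0.448/0.269) = 59.0°.
The horizontal component of n points toward azimuth atan2(n_x, n_y) = 145°, the dip direction.

true dip 59°, dip direction 145°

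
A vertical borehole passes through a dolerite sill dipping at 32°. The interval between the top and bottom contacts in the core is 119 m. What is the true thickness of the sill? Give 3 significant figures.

True thickness t = h · cos(dip) = 119 × cos 32°
t = 119 × 0.8480 = 100.918 m

101 m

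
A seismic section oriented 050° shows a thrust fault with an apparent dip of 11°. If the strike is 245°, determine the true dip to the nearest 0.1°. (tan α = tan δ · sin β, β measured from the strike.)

The section is 15° from the strike.
tan(true dip) = tan 11° / sin 15° = 0.7510
true dip = arctan 0.7510 = 36.91°

36.9°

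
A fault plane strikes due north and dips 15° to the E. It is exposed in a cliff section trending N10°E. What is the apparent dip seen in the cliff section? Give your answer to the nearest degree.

3°

The strike is due north and the section trends N10°E; the acute angle between them is β = 10°.
tan(apparent dip) = tan 15° · sin 10° = 0.0465
apparent dip = arctan 0.0465 = 2.66°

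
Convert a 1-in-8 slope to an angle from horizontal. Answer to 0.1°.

tan θ = 1/8 = 0.1250
θ = arctan(0.1250) = 7.13°

7.1°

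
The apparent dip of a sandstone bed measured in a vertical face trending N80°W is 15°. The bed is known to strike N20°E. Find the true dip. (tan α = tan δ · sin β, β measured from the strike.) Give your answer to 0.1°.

15.2°

β = acute angle between strike N20°E and section N80°W = 80°.
tan δ = tan α / sin β = tan 15° / sin 80° = 0.2679 / 0.9848 = 0.2721
δ = arctan(0.2721) = 15.22°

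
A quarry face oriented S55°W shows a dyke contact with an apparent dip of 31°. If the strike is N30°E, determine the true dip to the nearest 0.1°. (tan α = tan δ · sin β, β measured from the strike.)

β = acute angle between strike N30°E and section S55°W = 25°.
tan δ = tan α / sin β = tan 31° / sin 25° = 0.6009 / 0.4226 = 1.4218
δ = arctan(1.4218) = 54.88°

54.9°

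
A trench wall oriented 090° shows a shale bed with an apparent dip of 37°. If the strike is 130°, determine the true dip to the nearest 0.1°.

The section is 40° from the strike.
tan δ = tan α / sin β = tan 37° / sin 40° = 0.7536 / 0.6428 = 1.1723
δ = arctan(1.1723) = 49.54°

49.5°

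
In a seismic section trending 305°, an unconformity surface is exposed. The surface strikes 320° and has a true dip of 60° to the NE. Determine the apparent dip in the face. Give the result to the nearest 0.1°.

The section lies 15° from the strike.
tan α = tan 60° × sin 15° = 1.7321 × 0.2588 = 0.4483
apparent dip = arctan 0.4483 = 24.15°

24.1°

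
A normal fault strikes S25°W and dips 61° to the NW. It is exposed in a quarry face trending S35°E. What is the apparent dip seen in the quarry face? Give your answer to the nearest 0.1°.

57.4°

Angle between strike (S25°W) and section (S35°E): β = 60°.
tan(apparent dip) = tan 61° · sin 60° = 1.5624
apparent dip = arctan 1.5624 = 57.38°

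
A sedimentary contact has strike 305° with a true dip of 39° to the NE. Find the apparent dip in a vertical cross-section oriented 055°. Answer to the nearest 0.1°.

The strike is 305° and the section trends 055°; the acute angle between them is β = 70°.
tan(apparent dip) = tan 39° · sin 70° = 0.7609
α = arctan(0.7609) = 37.27°

37.3°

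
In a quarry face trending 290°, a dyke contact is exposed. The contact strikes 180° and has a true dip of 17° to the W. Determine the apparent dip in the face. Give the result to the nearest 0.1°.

16.0°

The strike is 180° and the section trends 290°; the acute angle between them is β = 70°.
tan α = tan 17° × sin 70° = 0.3057 × 0.9397 = 0.2873
α = arctan(0.2873) = 16.03°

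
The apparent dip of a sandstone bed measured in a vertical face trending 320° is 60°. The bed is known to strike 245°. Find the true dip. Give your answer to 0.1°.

60.9°

The section is 75° from the strike.
tan δ = tan α / sin β = tan 60° / sin 75° = 1.7321 / 0.9659 = 1.7932
δ = arctan(1.7932) = 60.85°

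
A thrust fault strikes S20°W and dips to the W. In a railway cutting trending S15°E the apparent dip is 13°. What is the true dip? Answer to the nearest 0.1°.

21.9°

β = acute angle between strike S20°W and section S15°E = 35°.
tan(true dip) = tan 13° / sin 35° = 0.4025
δ = arctan(0.4025) = 21.93°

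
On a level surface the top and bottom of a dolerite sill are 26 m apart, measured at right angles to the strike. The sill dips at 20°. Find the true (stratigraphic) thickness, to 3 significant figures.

True thickness t = w · sin(dip) = 26 × sin 20°
t = 26 × 0.3420 = 8.893 m

8.89 m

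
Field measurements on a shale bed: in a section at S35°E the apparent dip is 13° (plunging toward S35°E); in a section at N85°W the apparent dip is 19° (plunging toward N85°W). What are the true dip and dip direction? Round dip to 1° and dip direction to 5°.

Each apparent-dip line lies in the plane. As unit vectors (x east, y north, z up), v₁ plunges 13°→S35°E and v₂ plunges 19°→N85°W.
n = v₁ × v₂ = (-0.278, -0.394, 0.706) (taken with n_z > 0).
Dip δ = arctan(|n_h|/n_z) = arctan(0.482/0.706) = 34.3°.
Dip direction = atan2(-0.278, -0.394) = 215° (azimuth of n's horizontal projection).

true dip 34°, dip direction 215°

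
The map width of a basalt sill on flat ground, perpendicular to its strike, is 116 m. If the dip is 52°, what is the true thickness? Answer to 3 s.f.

True thickness t = w · sin(dip) = 116 × sin 52°
t = 116 × 0.7880 = 91.409 m

91.4 m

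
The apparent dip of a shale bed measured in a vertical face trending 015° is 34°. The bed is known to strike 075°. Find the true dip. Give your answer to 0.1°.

37.9°

The section is 60° from the strike.
tan(true dip) = tan 34° / sin 60° = 0.7789
true dip = arctan 0.7789 = 37.91°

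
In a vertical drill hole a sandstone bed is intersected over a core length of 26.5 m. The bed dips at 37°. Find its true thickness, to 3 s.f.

21.2 m

True thickness t = h · cos(dip) = 26.5 × cos 37°
t = 26.5 × 0.7986 = 21.164 m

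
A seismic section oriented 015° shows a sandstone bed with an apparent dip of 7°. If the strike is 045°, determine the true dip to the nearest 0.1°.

13.8°

The section is 30° from the strike.
tan δ = tan α / sin β = tan 7° / sin 30° = 0.1228 / 0.5000 = 0.2456
true dip = arctan 0.2456 = 13.80°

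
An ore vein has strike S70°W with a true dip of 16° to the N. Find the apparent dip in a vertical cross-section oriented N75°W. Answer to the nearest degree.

The section lies 35° from the strike.
tan α = tan 16° × sin 35° = 0.2867 × 0.5736 = 0.1645
apparent dip = arctan 0.1645 = 9.34°

9°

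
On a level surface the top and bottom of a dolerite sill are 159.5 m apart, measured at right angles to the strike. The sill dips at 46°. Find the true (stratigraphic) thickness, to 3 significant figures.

True thickness t = w · sin(dip) = 159.5 × sin 46°
t = 159.5 × 0.7193 = 114.735 m

115 m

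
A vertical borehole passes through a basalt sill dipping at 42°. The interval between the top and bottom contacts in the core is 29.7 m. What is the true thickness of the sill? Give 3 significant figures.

True thickness t = h · cos(dip) = 29.7 × cos 42°
t = 29.7 × 0.7431 = 22.071 m

22.1 m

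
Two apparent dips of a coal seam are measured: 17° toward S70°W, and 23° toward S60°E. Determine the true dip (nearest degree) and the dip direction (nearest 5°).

Each apparent-dip line lies in the plane. As unit vectors (x east, y north, z up), v₁ plunges 17°→S70°W and v₂ plunges 23°→S60°E.
n = v₁ × v₂ = (-0.007, -0.584, 0.674) (taken with n_z > 0).
True dip = arccos(n_z / |n|) = arccos(0.7558) = 40.9°.
Dip direction = atan2(-0.007, -0.584) = 181° (azimuth of n's horizontal projection).

true dip 41°, dip direction 180°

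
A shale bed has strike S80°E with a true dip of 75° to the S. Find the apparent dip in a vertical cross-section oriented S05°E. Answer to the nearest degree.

The strike is S80°E and the section trends S05°E; the acute angle between them is β = 75°.
tan α = tan 75° × sin 75° = 3.7321 × 0.9659 = 3.6049
α = arctan(3.6049) = 74.50°

74°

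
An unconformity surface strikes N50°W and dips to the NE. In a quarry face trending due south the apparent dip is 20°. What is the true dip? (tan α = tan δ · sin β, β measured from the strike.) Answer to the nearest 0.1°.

25.4°

β = acute angle between strike N50°W and section due south = 50°.
tan(true dip) = tan 20° / sin 50° = 0.4751
true dip = arctan 0.4751 = 25.41°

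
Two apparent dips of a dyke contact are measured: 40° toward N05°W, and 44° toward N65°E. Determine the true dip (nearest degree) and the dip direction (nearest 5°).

The two traces are lines in the plane: v₁ = (sin 355°·cos 40°, cos 355°·cos 40°, −sin 40°), v₂ = (sin 65°·cos 44°, cos 65°·cos 44°, −sin 44°).
The plane normal is n = v₁ × v₂ ∝ (0.335, 0.465, 0.518).
tan δ = √(n_x²+n_y²)/n_z = 0.573/0.518, so δ = 47.9°.
Dip direction = azimuth of (n_x, n_y) = atan2(0.335, 0.465) = 36°.

true dip 48°, dip direction 035°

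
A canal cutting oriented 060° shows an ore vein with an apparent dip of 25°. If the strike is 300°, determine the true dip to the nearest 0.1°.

28.3°

The section is 60° from the strike.
tan(true dip) = tan 25° / sin 60° = 0.5384
δ = arctan(0.5384) = 28.30°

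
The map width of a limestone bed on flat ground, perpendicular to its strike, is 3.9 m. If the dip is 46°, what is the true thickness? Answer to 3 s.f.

True thickness t = w · sin(dip) = 3.9 × sin 46°
t = 3.9 × 0.7193 = 2.805 m

2.81 m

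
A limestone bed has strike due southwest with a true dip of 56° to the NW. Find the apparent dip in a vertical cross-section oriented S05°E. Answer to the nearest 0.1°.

48.6°

The section lies 50° from the strike.
tan α = tan 56° × sin 50° = 1.4826 × 0.7660 = 1.1357
α = arctan(1.1357) = 48.64°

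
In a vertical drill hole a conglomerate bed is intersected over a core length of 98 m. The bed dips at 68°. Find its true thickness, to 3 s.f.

True thickness t = h · cos(dip) = 98 × cos 68°
t = 98 × 0.3746 = 36.711 m

36.7 m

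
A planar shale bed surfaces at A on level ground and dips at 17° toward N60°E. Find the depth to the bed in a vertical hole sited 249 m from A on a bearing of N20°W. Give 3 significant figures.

The hole lies 80° from the dip direction, so the down-dip offset is 249 × cos 80° = 43.24 m.
Depth = down-dip offset × tan(dip) = 43.24 × tan 17° = 43.24 × 0.3057
Depth = 13.22 m

13.2 m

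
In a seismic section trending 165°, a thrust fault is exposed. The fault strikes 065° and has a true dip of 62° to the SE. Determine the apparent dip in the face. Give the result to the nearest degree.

The section lies 80° from the strike.
tan α = tan 62° × sin 80° = 1.8807 × 0.9848 = 1.8522
apparent dip = arctan 1.8522 = 61.63°

62°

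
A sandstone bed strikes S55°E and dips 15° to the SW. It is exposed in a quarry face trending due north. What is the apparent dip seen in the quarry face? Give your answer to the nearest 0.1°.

12.4°

The strike is S55°E and the section trends due north; the acute angle between them is β = 55°.
tan α = tan 15° × sin 55° = 0.2679 × 0.8192 = 0.2195
α = arctan(0.2195) = 12.38°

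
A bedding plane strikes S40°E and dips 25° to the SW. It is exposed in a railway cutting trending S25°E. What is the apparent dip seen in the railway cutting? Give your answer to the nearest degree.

The strike is S40°E and the section trends S25°E; the acute angle between them is β = 15°.
tan α = tan 25° × sin 15° = 0.4663 × 0.2588 = 0.1207
α = arctan(0.1207) = 6.88°

7°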